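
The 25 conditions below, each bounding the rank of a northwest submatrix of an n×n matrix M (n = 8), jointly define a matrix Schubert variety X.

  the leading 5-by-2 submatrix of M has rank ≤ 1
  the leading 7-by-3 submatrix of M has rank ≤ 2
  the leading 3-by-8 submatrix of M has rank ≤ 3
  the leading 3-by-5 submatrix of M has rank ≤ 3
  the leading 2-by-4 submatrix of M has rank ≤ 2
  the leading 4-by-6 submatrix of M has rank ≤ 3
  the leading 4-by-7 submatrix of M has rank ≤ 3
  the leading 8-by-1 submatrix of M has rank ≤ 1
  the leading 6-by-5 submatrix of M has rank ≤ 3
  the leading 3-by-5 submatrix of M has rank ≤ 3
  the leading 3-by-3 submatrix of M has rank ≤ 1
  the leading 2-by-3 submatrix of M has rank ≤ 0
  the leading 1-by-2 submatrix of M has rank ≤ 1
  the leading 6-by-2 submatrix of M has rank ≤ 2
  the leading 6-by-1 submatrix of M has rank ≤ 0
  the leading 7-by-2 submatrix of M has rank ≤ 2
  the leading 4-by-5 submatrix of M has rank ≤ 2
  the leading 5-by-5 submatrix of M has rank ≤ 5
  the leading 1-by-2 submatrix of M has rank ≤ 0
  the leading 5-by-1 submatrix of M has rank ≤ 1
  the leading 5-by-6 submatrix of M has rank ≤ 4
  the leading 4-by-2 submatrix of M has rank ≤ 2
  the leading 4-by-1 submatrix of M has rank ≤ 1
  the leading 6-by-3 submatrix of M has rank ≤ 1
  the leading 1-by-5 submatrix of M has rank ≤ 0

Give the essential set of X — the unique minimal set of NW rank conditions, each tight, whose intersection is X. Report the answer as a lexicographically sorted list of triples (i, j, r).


The tightest implied rank at each (i,j), from the 25 conditions:

  0 | 0 | 0 | 0 | 0 | 1 | 1 | 1
  0 | 0 | 0 | 1 | 1 | 2 | 2 | 2
  0 | 1 | 1 | 2 | 2 | 3 | 3 | 3
  0 | 1 | 1 | 2 | 2 | 3 | 3 | 4
  0 | 1 | 1 | 2 | 3 | 4 | 4 | 5
  0 | 1 | 1 | 2 | 3 | 4 | 5 | 6
  1 | 2 | 2 | 3 | 4 | 5 | 6 | 7
  1 | 2 | 3 | 4 | 5 | 6 | 7 | 8

reading off 1-entries of Δ²R: w = (6, 4, 2, 8, 5, 7, 1, 3).

Fulton essential set (6 of the 17 Rothe cells):

[(1, 5, 0), (2, 3, 0), (4, 5, 2), (4, 7, 3), (6, 1, 0), (6, 3, 1)]


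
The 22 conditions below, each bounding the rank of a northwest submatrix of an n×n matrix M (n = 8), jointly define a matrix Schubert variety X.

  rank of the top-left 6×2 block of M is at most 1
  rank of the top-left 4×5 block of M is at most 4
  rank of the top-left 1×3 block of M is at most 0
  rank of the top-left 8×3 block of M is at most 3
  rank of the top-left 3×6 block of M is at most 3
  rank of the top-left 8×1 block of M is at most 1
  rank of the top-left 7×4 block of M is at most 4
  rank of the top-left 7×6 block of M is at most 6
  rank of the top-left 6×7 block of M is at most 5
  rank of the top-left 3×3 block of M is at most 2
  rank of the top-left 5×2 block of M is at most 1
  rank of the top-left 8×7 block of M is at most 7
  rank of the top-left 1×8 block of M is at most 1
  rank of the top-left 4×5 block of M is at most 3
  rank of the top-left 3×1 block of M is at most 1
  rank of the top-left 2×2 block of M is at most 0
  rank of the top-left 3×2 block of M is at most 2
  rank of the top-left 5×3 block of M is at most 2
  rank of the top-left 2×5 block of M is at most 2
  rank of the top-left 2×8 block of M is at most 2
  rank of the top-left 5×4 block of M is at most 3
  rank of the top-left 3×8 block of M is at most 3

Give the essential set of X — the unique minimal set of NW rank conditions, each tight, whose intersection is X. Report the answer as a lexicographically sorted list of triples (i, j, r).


Computing R[i][j] = min implied NW-rank bound (n=8, 22 conditions):

  row 1: 0 | 0 | 0 | 1 | 1 | 1 | 1 | 1
  row 2: 0 | 0 | 1 | 2 | 2 | 2 | 2 | 2
  row 3: 1 | 1 | 2 | 3 | 3 | 3 | 3 | 3
  row 4: 1 | 1 | 2 | 3 | 3 | 4 | 4 | 4
  row 5: 1 | 1 | 2 | 3 | 4 | 5 | 5 | 5
  row 6: 1 | 1 | 2 | 3 | 4 | 5 | 5 | 6
  row 7: 1 | 2 | 3 | 4 | 5 | 6 | 6 | 7
  row 8: 1 | 2 | 3 | 4 | 5 | 6 | 7 | 8

the unique w with this rank table is (4, 3, 1, 6, 5, 8, 2, 7).

Rothe diagram D(w) (10 cells), 5 SE-corners (essential conditions):

[(1, 3, 0), (2, 2, 0), (4, 5, 3), (6, 2, 1), (6, 7, 5)]


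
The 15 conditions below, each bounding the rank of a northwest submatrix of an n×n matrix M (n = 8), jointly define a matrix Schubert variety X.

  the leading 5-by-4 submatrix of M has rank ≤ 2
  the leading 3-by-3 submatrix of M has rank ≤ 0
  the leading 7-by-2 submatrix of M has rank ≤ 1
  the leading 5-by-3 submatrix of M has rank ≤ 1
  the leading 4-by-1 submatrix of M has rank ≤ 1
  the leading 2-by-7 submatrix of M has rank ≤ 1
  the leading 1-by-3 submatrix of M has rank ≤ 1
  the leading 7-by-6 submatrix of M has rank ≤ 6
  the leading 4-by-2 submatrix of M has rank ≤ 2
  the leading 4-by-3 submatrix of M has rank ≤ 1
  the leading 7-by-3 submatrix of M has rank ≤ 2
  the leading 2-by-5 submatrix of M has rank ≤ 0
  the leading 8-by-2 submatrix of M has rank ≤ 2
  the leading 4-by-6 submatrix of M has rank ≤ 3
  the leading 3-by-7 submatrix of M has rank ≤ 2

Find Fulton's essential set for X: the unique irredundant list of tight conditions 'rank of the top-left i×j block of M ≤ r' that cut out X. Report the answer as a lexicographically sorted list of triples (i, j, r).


Rank table r_w(8×8) implied by the 15 constraints:

  i=1: 0 | 0 | 0 | 0 | 0 | 1 | 1 | 1
  i=2: 0 | 0 | 0 | 0 | 0 | 1 | 1 | 2
  i=3: 0 | 0 | 0 | 1 | 1 | 2 | 2 | 3
  i=4: 1 | 1 | 1 | 2 | 2 | 3 | 3 | 4
  i=5: 1 | 1 | 1 | 2 | 3 | 4 | 4 | 5
  i=6: 1 | 1 | 2 | 3 | 4 | 5 | 5 | 6
  i=7: 1 | 1 | 2 | 3 | 4 | 5 | 6 | 7
  i=8: 1 | 2 | 3 | 4 | 5 | 6 | 7 | 8

the unique w with this rank table is (6, 8, 4, 1, 5, 3, 7, 2).

ℓ(w)=18; the 5 essential cells (i,j,r):

[(2, 5, 0), (2, 7, 1), (3, 3, 0), (5, 3, 1), (7, 2, 1)]


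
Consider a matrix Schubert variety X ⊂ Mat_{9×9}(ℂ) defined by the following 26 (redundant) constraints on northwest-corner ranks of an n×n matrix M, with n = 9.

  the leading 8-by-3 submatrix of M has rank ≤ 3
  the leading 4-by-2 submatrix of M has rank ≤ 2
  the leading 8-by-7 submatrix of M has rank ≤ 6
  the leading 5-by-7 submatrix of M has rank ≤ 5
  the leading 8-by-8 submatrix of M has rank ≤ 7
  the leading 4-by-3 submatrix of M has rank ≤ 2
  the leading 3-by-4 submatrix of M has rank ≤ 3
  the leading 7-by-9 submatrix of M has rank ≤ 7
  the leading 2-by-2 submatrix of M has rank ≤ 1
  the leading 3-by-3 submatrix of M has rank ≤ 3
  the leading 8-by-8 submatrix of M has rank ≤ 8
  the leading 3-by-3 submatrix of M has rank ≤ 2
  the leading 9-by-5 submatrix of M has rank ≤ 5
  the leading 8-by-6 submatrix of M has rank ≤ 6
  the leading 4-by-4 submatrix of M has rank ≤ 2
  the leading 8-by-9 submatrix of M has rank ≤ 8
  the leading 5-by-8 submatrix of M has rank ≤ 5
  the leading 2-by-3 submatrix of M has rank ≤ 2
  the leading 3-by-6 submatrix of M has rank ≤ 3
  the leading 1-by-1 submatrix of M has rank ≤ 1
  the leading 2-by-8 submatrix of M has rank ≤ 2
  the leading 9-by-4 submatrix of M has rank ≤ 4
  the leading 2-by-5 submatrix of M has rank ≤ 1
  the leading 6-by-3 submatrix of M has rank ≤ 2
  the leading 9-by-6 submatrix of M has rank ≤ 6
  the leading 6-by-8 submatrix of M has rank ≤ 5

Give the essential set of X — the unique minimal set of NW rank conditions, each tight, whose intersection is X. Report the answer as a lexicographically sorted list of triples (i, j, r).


Rank table r_w(9×9) implied by the 26 constraints:

  R[1]: 1  1  1  1  1  1  1  1  1
  R[2]: 1  1  1  1  1  2  2  2  2
  R[3]: 1  2  2  2  2  3  3  3  3
  R[4]: 1  2  2  2  3  4  4  4  4
  R[5]: 1  2  2  3  4  5  5  5  5
  R[6]: 1  2  2  3  4  5  5  5  6
  R[7]: 1  2  3  4  5  6  6  6  7
  R[8]: 1  2  3  4  5  6  6  7  8
  R[9]: 1  2  3  4  5  6  7  8  9

second differences of R give the permutation w = (1, 6, 2, 5, 4, 9, 3, 8, 7).

|D(w)|=11, |Ess(w)|=5:

[(2, 5, 1), (4, 4, 2), (6, 3, 2), (6, 8, 5), (8, 7, 6)]


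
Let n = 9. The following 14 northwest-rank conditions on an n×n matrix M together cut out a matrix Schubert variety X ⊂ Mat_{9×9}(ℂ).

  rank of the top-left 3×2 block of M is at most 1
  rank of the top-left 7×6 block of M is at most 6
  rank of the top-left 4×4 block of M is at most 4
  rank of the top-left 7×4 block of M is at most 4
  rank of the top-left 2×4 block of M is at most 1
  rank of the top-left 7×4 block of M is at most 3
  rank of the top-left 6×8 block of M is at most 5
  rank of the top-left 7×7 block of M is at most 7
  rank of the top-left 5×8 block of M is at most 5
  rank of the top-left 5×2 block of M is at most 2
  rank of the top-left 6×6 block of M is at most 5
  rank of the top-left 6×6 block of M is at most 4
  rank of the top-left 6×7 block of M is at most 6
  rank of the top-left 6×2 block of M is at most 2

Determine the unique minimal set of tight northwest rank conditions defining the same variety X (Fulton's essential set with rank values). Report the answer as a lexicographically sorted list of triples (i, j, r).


Recovering R(i,j) via the rank-extension bound from the 14 conditions:

  R[1]: 1, 1, 1, 1, 1, 1, 1, 1, 1
  R[2]: 1, 1, 1, 1, 2, 2, 2, 2, 2
  R[3]: 1, 1, 2, 2, 3, 3, 3, 3, 3
  R[4]: 1, 2, 3, 3, 4, 4, 4, 4, 4
  R[5]: 1, 2, 3, 3, 4, 4, 5, 5, 5
  R[6]: 1, 2, 3, 3, 4, 4, 5, 5, 6
  R[7]: 1, 2, 3, 3, 4, 5, 6, 6, 7
  R[8]: 1, 2, 3, 4, 5, 6, 7, 7, 8
  R[9]: 1, 2, 3, 4, 5, 6, 7, 8, 9

giving w = (1, 5, 3, 2, 7, 9, 6, 4, 8) via Δ²R.

D(w) has 10 cells with 5 SE-corners; essential set:

[(2, 4, 1), (3, 2, 1), (6, 6, 4), (6, 8, 5), (7, 4, 3)]


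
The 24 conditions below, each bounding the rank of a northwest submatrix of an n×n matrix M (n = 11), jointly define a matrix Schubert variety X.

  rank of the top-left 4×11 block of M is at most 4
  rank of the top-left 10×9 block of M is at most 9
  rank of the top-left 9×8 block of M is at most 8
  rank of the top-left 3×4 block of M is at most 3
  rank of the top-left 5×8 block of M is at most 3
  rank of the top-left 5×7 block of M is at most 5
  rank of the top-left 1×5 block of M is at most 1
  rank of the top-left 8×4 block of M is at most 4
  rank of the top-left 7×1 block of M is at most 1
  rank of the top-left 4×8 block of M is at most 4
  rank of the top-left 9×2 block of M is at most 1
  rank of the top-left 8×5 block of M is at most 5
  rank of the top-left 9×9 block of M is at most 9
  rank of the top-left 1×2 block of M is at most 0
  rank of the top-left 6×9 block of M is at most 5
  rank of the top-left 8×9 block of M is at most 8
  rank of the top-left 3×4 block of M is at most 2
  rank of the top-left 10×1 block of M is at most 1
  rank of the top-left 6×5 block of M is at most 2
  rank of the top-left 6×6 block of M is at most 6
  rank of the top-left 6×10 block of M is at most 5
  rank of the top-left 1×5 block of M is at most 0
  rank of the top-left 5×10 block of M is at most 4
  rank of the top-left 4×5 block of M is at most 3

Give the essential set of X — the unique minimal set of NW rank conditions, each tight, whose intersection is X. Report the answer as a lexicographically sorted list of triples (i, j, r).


Computing R[i][j] = min implied NW-rank bound (n=11, 24 conditions):

  i=1: 0  0  0  0  0  1  1  1  1  1  1
  i=2: 1  1  1  1  1  2  2  2  2  2  2
  i=3: 1  1  2  2  2  3  3  3  3  3  3
  i=4: 1  1  2  2  2  3  3  3  4  4  4
  i=5: 1  1  2  2  2  3  3  3  4  4  5
  i=6: 1  1  2  2  2  3  4  4  5  5  6
  i=7: 1  1  2  3  3  4  5  5  6  6  7
  i=8: 1  1  2  3  4  5  6  6  7  7  8
  i=9: 1  1  2  3  4  5  6  7  8  8  9
  i=10: 1  2  3  4  5  6  7  8  9  9  10
  i=11: 1  2  3  4  5  6  7  8  9  10  11

reading off 1-entries of Δ²R: w = (6, 1, 3, 9, 11, 7, 4, 5, 8, 2, 10).

ℓ(w)=23; the 5 essential cells (i,j,r):

[(1, 5, 0), (5, 8, 3), (5, 10, 4), (6, 5, 2), (9, 2, 1)]


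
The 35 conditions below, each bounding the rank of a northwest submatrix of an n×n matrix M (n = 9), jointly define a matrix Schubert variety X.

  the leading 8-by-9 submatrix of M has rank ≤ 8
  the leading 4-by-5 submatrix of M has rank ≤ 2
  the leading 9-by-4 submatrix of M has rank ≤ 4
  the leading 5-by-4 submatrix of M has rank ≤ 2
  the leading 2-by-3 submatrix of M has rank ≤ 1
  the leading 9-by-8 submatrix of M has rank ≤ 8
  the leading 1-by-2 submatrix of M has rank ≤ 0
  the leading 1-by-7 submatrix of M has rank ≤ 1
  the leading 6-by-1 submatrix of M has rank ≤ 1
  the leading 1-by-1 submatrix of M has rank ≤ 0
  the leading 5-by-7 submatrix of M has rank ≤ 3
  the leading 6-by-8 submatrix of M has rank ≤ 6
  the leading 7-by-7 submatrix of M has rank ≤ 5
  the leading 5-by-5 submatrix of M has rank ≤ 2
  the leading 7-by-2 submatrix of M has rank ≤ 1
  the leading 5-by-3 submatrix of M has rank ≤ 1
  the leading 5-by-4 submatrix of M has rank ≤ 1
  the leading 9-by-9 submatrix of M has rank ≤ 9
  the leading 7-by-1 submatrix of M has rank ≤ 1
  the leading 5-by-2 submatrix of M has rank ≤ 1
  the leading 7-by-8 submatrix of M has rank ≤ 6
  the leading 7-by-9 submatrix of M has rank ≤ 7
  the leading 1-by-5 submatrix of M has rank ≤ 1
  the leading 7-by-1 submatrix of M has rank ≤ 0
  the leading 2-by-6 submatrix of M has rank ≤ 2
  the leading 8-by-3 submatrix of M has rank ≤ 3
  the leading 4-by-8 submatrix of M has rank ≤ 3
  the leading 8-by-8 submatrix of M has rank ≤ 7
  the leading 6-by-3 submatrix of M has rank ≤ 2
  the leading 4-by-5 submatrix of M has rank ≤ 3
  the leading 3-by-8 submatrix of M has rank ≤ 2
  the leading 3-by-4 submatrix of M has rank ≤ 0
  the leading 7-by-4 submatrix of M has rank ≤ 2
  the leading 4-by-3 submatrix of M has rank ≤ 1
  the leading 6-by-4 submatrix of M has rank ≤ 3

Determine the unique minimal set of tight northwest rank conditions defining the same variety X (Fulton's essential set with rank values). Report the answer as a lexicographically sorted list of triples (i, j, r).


Computing R[i][j] = min implied NW-rank bound (n=9, 35 conditions):

  i=1: 0 0 0 0 1 1 1 1 1
  i=2: 0 0 0 0 1 2 2 2 2
  i=3: 0 0 0 0 1 2 2 2 3
  i=4: 0 1 1 1 2 3 3 3 4
  i=5: 0 1 1 1 2 3 3 4 5
  i=6: 0 1 2 2 3 4 4 5 6
  i=7: 0 1 2 2 3 4 5 6 7
  i=8: 1 2 3 3 4 5 6 7 8
  i=9: 1 2 3 4 5 6 7 8 9

the unique w with this rank table is (5, 6, 9, 2, 8, 3, 7, 1, 4).

D(w) has 22 cells with 6 SE-corners; essential set:

[(3, 4, 0), (3, 8, 2), (5, 4, 1), (5, 7, 3), (7, 1, 0), (7, 4, 2)]


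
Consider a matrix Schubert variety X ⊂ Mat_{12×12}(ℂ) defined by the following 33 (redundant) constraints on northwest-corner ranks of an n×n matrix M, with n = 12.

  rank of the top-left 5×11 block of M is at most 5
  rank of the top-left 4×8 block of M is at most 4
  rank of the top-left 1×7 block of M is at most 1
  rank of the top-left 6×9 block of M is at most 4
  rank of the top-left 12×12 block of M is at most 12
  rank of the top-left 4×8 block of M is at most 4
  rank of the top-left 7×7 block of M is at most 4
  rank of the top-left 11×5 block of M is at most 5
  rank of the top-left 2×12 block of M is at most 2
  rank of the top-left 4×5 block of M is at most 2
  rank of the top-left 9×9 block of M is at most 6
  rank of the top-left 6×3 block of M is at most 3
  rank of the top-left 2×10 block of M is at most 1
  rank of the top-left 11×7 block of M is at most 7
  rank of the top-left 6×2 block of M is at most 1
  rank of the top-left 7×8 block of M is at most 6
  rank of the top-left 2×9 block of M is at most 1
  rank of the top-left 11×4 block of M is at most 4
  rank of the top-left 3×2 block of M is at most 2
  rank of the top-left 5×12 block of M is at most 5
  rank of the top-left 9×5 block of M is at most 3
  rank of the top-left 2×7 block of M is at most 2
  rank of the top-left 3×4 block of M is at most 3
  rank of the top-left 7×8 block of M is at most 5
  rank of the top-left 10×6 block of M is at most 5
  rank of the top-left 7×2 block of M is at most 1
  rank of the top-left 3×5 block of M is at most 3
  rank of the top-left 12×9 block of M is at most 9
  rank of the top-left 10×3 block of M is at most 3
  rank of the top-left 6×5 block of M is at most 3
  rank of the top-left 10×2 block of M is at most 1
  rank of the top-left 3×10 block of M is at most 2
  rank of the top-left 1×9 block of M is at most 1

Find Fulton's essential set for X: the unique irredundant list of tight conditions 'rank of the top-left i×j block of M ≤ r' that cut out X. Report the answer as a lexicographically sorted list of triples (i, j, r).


Computing R[i][j] = min implied NW-rank bound (n=12, 33 conditions):

  1, 1, 1, 1, 1, 1, 1, 1, 1, 1, 1, 1
  1, 1, 1, 1, 1, 1, 1, 1, 1, 1, 2, 2
  1, 1, 2, 2, 2, 2, 2, 2, 2, 2, 3, 3
  1, 1, 2, 2, 2, 3, 3, 3, 3, 3, 4, 4
  1, 1, 2, 3, 3, 4, 4, 4, 4, 4, 5, 5
  1, 1, 2, 3, 3, 4, 4, 4, 4, 5, 6, 6
  1, 1, 2, 3, 3, 4, 4, 5, 5, 6, 7, 7
  1, 1, 2, 3, 3, 4, 5, 6, 6, 7, 8, 8
  1, 1, 2, 3, 3, 4, 5, 6, 6, 7, 8, 9
  1, 1, 2, 3, 4, 5, 6, 7, 7, 8, 9, 10
  1, 2, 3, 4, 5, 6, 7, 8, 8, 9, 10, 11
  1, 2, 3, 4, 5, 6, 7, 8, 9, 10, 11, 12

the unique w with this rank table is (1, 11, 3, 6, 4, 10, 8, 7, 12, 5, 2, 9).

Fulton essential set (7 of the 28 Rothe cells):

[(2, 10, 1), (4, 5, 2), (6, 9, 4), (7, 7, 4), (9, 5, 3), (9, 9, 6), (10, 2, 1)]


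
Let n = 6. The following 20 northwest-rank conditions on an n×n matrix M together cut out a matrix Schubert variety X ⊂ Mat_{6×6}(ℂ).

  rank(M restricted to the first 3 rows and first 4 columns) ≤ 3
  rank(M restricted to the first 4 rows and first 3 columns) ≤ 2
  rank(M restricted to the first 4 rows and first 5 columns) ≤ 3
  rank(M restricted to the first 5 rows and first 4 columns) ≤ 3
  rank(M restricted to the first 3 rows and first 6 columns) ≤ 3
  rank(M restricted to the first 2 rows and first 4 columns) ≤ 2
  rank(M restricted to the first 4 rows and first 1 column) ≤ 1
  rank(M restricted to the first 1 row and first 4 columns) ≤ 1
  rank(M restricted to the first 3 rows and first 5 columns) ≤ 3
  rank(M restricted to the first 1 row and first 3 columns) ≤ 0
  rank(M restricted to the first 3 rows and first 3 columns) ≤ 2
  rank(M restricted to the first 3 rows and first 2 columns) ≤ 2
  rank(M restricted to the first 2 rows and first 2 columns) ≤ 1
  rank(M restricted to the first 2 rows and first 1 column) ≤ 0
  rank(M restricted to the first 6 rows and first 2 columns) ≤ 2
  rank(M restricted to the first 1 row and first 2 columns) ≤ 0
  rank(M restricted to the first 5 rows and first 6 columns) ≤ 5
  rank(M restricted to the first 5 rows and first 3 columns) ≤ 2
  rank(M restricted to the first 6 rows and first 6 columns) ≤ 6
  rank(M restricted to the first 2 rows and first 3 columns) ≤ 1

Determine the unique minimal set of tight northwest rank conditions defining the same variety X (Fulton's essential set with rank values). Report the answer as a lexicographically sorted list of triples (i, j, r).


Computing R[i][j] = min implied NW-rank bound (n=6, 20 conditions):

  R[1]: 0  0  0  1  1  1
  R[2]: 0  1  1  2  2  2
  R[3]: 1  2  2  3  3  3
  R[4]: 1  2  2  3  3  4
  R[5]: 1  2  2  3  4  5
  R[6]: 1  2  3  4  5  6

the unique w with this rank table is (4, 2, 1, 6, 5, 3).

Rothe diagram D(w) (7 cells), 4 SE-corners (essential conditions):

[(1, 3, 0), (2, 1, 0), (4, 5, 3), (5, 3, 2)]


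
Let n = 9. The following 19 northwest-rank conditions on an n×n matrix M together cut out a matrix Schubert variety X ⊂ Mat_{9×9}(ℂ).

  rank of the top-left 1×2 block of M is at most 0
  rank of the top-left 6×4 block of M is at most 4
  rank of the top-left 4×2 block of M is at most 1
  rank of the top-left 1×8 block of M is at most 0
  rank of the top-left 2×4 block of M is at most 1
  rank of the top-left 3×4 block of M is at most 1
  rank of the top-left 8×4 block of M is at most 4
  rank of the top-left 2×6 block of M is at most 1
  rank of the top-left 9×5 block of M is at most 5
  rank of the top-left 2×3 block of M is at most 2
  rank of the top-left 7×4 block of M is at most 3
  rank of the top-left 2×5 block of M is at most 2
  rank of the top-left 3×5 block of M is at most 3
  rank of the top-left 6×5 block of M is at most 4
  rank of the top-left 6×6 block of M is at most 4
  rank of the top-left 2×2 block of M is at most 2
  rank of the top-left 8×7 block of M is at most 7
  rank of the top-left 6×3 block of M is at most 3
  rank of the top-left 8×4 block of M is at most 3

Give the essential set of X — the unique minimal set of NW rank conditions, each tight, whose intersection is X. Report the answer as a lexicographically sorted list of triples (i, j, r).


Computing R[i][j] = min implied NW-rank bound (n=9, 19 conditions):

  R[1]: 0, 0, 0, 0, 0, 0, 0, 0, 1
  R[2]: 1, 1, 1, 1, 1, 1, 1, 1, 2
  R[3]: 1, 1, 1, 1, 2, 2, 2, 2, 3
  R[4]: 1, 1, 2, 2, 3, 3, 3, 3, 4
  R[5]: 1, 2, 3, 3, 4, 4, 4, 4, 5
  R[6]: 1, 2, 3, 3, 4, 4, 5, 5, 6
  R[7]: 1, 2, 3, 3, 4, 5, 6, 6, 7
  R[8]: 1, 2, 3, 3, 4, 5, 6, 7, 8
  R[9]: 1, 2, 3, 4, 5, 6, 7, 8, 9

giving w = (9, 1, 5, 3, 2, 7, 6, 8, 4) via Δ²R.

5 SE-corners of the 16-cell Rothe diagram give Ess(w):

[(1, 8, 0), (3, 4, 1), (4, 2, 1), (6, 6, 4), (8, 4, 3)]


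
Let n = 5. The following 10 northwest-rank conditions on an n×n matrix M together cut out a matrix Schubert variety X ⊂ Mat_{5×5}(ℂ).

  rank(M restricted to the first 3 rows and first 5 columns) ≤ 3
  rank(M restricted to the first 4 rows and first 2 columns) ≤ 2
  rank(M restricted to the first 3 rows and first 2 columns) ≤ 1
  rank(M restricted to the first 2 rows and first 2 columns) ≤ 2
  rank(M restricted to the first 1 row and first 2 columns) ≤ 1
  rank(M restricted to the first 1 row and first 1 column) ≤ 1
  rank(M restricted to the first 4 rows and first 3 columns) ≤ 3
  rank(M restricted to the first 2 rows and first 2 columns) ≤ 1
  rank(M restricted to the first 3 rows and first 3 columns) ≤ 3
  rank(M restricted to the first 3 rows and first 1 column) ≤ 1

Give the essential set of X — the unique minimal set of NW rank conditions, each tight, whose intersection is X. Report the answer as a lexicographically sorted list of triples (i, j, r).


Reconstructing r_w from the 10 given conditions:

  i=1: 1  1  1  1  1
  i=2: 1  1  2  2  2
  i=3: 1  1  2  3  3
  i=4: 1  2  3  4  4
  i=5: 1  2  3  4  5

reading off 1-entries of Δ²R: w = (1, 3, 4, 2, 5).

ℓ(w)=2; the 1 essential cell (i,j,r):

[(3, 2, 1)]


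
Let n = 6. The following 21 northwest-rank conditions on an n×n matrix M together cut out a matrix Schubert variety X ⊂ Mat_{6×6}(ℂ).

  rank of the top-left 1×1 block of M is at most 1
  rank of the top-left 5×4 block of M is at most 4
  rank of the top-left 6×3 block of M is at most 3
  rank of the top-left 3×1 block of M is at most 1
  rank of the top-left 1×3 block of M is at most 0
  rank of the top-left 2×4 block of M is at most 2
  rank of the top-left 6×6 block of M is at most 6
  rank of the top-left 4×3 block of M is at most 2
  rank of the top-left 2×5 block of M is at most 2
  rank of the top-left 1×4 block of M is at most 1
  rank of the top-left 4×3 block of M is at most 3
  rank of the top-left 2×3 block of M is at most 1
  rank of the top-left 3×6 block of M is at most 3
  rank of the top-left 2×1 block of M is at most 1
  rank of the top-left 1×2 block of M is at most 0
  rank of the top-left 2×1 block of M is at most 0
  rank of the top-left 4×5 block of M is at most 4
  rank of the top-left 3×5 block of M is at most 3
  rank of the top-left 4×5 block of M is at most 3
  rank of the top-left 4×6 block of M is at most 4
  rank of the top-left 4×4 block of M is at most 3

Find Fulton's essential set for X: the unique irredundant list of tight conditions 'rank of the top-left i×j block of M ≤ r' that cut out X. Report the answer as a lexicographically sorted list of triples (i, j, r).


Rank table r_w(6×6) implied by the 21 constraints:

  0  0  0  1  1  1
  0  1  1  2  2  2
  1  2  2  3  3  3
  1  2  2  3  3  4
  1  2  3  4  4  5
  1  2  3  4  5  6

second differences of R give the permutation w = (4, 2, 1, 6, 3, 5).

4 SE-corners of the 6-cell Rothe diagram give Ess(w):

[(1, 3, 0), (2, 1, 0), (4, 3, 2), (4, 5, 3)]


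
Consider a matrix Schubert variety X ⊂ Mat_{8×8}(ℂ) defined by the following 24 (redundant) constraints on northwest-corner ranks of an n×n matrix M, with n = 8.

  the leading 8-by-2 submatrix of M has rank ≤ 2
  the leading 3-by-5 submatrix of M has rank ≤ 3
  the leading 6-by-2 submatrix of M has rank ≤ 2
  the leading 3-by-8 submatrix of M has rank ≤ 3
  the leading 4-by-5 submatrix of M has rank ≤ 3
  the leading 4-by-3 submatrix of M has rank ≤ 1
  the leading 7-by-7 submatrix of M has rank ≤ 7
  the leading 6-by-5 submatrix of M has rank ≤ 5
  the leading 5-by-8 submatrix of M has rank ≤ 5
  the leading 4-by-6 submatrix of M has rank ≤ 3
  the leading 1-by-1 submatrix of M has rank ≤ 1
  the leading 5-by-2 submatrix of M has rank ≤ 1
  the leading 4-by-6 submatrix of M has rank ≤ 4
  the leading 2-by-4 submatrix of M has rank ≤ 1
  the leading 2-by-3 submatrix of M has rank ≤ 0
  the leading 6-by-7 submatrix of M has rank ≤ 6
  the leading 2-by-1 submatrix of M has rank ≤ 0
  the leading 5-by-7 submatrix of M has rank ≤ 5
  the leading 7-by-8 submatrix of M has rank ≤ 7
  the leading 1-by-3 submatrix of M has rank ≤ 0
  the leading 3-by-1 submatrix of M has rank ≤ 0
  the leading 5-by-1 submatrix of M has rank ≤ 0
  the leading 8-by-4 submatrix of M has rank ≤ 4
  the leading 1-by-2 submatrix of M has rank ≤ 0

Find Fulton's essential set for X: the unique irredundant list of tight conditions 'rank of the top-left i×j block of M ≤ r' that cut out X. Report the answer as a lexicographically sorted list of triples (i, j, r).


Propagating the 24 rank bounds to every northwest block:

  0 | 0 | 0 | 1 | 1 | 1 | 1 | 1
  0 | 0 | 0 | 1 | 2 | 2 | 2 | 2
  0 | 1 | 1 | 2 | 3 | 3 | 3 | 3
  0 | 1 | 1 | 2 | 3 | 3 | 4 | 4
  0 | 1 | 2 | 3 | 4 | 4 | 5 | 5
  1 | 2 | 3 | 4 | 5 | 5 | 6 | 6
  1 | 2 | 3 | 4 | 5 | 6 | 7 | 7
  1 | 2 | 3 | 4 | 5 | 6 | 7 | 8

hence w(1..8) = (4, 5, 2, 7, 3, 1, 6, 8).

|D(w)|=11, |Ess(w)|=4:

[(2, 3, 0), (4, 3, 1), (4, 6, 3), (5, 1, 0)]


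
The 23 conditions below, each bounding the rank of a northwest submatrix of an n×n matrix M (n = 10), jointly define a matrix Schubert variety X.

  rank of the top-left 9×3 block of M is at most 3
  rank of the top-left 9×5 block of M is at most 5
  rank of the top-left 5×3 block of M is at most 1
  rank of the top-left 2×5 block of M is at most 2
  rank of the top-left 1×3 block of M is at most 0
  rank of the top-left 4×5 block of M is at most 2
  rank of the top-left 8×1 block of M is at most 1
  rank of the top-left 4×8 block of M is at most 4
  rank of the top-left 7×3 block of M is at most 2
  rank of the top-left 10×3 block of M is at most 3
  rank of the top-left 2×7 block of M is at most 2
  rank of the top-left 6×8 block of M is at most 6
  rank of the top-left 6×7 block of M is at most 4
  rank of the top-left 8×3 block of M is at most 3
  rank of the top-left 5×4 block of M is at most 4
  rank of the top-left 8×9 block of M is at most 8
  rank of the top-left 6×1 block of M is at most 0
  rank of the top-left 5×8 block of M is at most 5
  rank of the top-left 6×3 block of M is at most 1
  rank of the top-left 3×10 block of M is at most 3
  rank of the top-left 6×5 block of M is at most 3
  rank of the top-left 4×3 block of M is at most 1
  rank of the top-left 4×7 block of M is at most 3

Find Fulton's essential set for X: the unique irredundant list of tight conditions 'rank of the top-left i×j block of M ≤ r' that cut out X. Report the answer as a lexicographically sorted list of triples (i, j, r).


Rank table r_w(10×10) implied by the 23 constraints:

  i=1: 0, 0, 0, 1, 1, 1, 1, 1, 1, 1
  i=2: 0, 1, 1, 2, 2, 2, 2, 2, 2, 2
  i=3: 0, 1, 1, 2, 2, 3, 3, 3, 3, 3
  i=4: 0, 1, 1, 2, 2, 3, 3, 4, 4, 4
  i=5: 0, 1, 1, 2, 3, 4, 4, 5, 5, 5
  i=6: 0, 1, 1, 2, 3, 4, 4, 5, 6, 6
  i=7: 1, 2, 2, 3, 4, 5, 5, 6, 7, 7
  i=8: 1, 2, 3, 4, 5, 6, 6, 7, 8, 8
  i=9: 1, 2, 3, 4, 5, 6, 7, 8, 9, 9
  i=10: 1, 2, 3, 4, 5, 6, 7, 8, 9, 10

the unique w with this rank table is (4, 2, 6, 8, 5, 9, 1, 3, 7, 10).

Rothe diagram D(w) (16 cells), 6 SE-corners (essential conditions):

[(1, 3, 0), (4, 5, 2), (4, 7, 3), (6, 1, 0), (6, 3, 1), (6, 7, 4)]


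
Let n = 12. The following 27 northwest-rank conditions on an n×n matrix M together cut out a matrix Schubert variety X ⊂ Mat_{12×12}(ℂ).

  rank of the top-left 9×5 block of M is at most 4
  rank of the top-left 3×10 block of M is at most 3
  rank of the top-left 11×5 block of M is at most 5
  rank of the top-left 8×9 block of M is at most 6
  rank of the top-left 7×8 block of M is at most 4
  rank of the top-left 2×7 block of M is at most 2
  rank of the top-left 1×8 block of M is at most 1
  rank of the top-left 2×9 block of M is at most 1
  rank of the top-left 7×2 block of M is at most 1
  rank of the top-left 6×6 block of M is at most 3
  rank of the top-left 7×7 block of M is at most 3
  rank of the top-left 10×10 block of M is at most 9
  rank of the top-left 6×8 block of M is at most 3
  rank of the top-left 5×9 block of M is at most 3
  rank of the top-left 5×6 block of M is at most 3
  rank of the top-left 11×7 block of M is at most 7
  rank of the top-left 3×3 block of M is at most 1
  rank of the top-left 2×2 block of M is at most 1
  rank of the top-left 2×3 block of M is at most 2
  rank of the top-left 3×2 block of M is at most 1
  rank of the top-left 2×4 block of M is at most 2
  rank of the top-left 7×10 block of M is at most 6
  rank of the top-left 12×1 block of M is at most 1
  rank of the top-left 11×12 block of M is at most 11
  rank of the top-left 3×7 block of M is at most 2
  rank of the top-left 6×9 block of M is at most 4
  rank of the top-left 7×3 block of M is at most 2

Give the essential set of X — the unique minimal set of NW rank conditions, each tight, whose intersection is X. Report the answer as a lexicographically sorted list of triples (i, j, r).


The tightest implied rank at each (i,j), from the 27 conditions:

  row 1: 1, 1, 1, 1, 1, 1, 1, 1, 1, 1, 1, 1
  row 2: 1, 1, 1, 1, 1, 1, 1, 1, 1, 2, 2, 2
  row 3: 1, 1, 1, 2, 2, 2, 2, 2, 2, 3, 3, 3
  row 4: 1, 1, 2, 3, 3, 3, 3, 3, 3, 4, 4, 4
  row 5: 1, 1, 2, 3, 3, 3, 3, 3, 3, 4, 5, 5
  row 6: 1, 1, 2, 3, 3, 3, 3, 3, 4, 5, 6, 6
  row 7: 1, 1, 2, 3, 3, 3, 3, 4, 5, 6, 7, 7
  row 8: 1, 2, 3, 4, 4, 4, 4, 5, 6, 7, 8, 8
  row 9: 1, 2, 3, 4, 4, 5, 5, 6, 7, 8, 9, 9
  row 10: 1, 2, 3, 4, 5, 6, 6, 7, 8, 9, 10, 10
  row 11: 1, 2, 3, 4, 5, 6, 7, 8, 9, 10, 11, 11
  row 12: 1, 2, 3, 4, 5, 6, 7, 8, 9, 10, 11, 12

reading off 1-entries of Δ²R: w = (1, 10, 4, 3, 11, 9, 8, 2, 6, 5, 7, 12).

ℓ(w)=27; the 7 essential cells (i,j,r):

[(2, 9, 1), (3, 3, 1), (5, 9, 3), (6, 8, 3), (7, 2, 1), (7, 7, 3), (9, 5, 4)]


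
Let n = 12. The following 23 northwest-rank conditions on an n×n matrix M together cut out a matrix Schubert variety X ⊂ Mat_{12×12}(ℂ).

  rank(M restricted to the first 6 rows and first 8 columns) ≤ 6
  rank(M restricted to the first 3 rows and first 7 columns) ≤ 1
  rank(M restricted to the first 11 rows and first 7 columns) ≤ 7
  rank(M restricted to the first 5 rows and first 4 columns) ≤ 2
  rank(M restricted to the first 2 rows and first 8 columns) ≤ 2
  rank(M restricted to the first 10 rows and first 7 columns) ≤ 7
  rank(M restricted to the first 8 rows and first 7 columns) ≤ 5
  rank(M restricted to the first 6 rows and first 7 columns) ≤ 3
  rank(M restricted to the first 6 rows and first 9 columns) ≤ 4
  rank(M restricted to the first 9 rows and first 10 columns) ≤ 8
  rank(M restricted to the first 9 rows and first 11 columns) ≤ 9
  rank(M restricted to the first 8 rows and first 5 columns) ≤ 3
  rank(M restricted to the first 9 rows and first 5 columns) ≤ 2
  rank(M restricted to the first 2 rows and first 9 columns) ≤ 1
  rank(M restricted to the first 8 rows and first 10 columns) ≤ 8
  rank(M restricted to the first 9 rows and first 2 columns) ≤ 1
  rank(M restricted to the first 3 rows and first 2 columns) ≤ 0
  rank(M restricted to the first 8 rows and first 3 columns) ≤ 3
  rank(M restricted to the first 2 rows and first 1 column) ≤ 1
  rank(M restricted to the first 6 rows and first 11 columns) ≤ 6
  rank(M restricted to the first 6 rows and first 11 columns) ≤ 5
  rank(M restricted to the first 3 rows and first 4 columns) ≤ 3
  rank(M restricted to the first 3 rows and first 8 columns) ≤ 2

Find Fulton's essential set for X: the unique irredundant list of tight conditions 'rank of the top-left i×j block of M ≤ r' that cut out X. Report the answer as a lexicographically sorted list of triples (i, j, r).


The tightest implied rank at each (i,j), from the 23 conditions:

  R[1]: 0 | 0 | 1 | 1 | 1 | 1 | 1 | 1 | 1 | 1 | 1 | 1
  R[2]: 0 | 0 | 1 | 1 | 1 | 1 | 1 | 1 | 1 | 2 | 2 | 2
  R[3]: 0 | 0 | 1 | 1 | 1 | 1 | 1 | 2 | 2 | 3 | 3 | 3
  R[4]: 1 | 1 | 2 | 2 | 2 | 2 | 2 | 3 | 3 | 4 | 4 | 4
  R[5]: 1 | 1 | 2 | 2 | 2 | 3 | 3 | 4 | 4 | 5 | 5 | 5
  R[6]: 1 | 1 | 2 | 2 | 2 | 3 | 3 | 4 | 4 | 5 | 5 | 6
  R[7]: 1 | 1 | 2 | 2 | 2 | 3 | 4 | 5 | 5 | 6 | 6 | 7
  R[8]: 1 | 1 | 2 | 2 | 2 | 3 | 4 | 5 | 6 | 7 | 7 | 8
  R[9]: 1 | 1 | 2 | 2 | 2 | 3 | 4 | 5 | 6 | 7 | 8 | 9
  R[10]: 1 | 2 | 3 | 3 | 3 | 4 | 5 | 6 | 7 | 8 | 9 | 10
  R[11]: 1 | 2 | 3 | 4 | 4 | 5 | 6 | 7 | 8 | 9 | 10 | 11
  R[12]: 1 | 2 | 3 | 4 | 5 | 6 | 7 | 8 | 9 | 10 | 11 | 12

giving w = (3, 10, 8, 1, 6, 12, 7, 9, 11, 2, 4, 5) via Δ²R.

D(w) has 34 cells with 8 SE-corners; essential set:

[(2, 9, 1), (3, 2, 0), (3, 7, 1), (6, 7, 3), (6, 9, 4), (6, 11, 5), (9, 2, 1), (9, 5, 2)]


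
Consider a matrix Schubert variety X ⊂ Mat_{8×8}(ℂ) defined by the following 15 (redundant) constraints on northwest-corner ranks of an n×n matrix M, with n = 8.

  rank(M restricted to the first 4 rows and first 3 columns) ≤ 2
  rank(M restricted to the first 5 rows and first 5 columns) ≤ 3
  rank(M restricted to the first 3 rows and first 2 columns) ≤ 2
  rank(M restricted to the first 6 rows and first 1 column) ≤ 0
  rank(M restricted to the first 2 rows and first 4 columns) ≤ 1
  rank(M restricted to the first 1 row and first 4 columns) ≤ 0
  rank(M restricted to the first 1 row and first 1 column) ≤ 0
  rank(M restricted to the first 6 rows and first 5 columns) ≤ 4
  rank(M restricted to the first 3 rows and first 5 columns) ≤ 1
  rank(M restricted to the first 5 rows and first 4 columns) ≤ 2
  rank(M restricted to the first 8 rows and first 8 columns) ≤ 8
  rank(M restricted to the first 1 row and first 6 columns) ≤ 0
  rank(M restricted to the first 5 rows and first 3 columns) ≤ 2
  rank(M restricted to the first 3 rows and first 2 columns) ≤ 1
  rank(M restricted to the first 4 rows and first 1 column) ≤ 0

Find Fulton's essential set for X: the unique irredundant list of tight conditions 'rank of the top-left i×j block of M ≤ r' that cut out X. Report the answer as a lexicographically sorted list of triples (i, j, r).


Reconstructing r_w from the 15 given conditions:

  i=1: 0 0 0 0 0 0 1 1
  i=2: 0 1 1 1 1 1 2 2
  i=3: 0 1 1 1 1 2 3 3
  i=4: 0 1 2 2 2 3 4 4
  i=5: 0 1 2 2 3 4 5 5
  i=6: 0 1 2 3 4 5 6 6
  i=7: 1 2 3 4 5 6 7 7
  i=8: 1 2 3 4 5 6 7 8

giving w = (7, 2, 6, 3, 5, 4, 1, 8) via Δ²R.

D(w) has 15 cells with 4 SE-corners; essential set:

[(1, 6, 0), (3, 5, 1), (5, 4, 2), (6, 1, 0)]


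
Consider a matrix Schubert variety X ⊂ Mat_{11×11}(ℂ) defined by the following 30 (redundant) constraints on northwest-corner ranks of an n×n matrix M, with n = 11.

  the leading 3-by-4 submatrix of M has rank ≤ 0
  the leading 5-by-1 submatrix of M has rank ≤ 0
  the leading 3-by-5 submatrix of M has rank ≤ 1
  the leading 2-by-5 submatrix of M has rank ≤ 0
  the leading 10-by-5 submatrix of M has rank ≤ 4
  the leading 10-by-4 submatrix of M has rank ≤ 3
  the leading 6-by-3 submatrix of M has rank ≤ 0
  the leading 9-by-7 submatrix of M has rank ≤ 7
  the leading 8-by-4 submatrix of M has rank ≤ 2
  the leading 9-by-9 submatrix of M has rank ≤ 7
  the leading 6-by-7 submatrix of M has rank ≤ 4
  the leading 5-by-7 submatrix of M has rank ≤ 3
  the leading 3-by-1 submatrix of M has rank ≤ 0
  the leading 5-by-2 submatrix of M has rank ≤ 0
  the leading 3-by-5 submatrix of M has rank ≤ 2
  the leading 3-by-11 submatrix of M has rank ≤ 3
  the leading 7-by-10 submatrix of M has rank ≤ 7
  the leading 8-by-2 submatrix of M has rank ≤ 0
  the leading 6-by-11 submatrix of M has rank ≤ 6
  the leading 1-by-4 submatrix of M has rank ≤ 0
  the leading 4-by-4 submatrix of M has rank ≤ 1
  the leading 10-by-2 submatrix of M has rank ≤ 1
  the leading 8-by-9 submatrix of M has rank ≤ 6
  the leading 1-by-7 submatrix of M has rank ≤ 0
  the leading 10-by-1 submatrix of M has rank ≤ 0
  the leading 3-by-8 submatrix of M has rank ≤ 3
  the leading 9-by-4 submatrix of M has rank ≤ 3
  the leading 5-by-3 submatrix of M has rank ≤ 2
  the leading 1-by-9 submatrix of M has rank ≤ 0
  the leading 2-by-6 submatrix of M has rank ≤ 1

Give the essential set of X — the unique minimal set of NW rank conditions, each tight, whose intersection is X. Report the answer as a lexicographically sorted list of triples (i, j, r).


Propagating the 30 rank bounds to every northwest block:

  R[1]: 0 0 0 0 0 0 0 0 0 1 1
  R[2]: 0 0 0 0 0 1 1 1 1 2 2
  R[3]: 0 0 0 0 1 2 2 2 2 3 3
  R[4]: 0 0 0 1 2 3 3 3 3 4 4
  R[5]: 0 0 0 1 2 3 3 4 4 5 5
  R[6]: 0 0 0 1 2 3 4 5 5 6 6
  R[7]: 0 0 1 2 3 4 5 6 6 7 7
  R[8]: 0 0 1 2 3 4 5 6 6 7 8
  R[9]: 0 1 2 3 4 5 6 7 7 8 9
  R[10]: 0 1 2 3 4 5 6 7 8 9 10
  R[11]: 1 2 3 4 5 6 7 8 9 10 11

giving w = (10, 6, 5, 4, 8, 7, 3, 11, 2, 9, 1) via Δ²R.

Rothe diagram D(w) (35 cells), 8 SE-corners (essential conditions):

[(1, 9, 0), (2, 5, 0), (3, 4, 0), (5, 7, 3), (6, 3, 0), (8, 2, 0), (8, 9, 6), (10, 1, 0)]


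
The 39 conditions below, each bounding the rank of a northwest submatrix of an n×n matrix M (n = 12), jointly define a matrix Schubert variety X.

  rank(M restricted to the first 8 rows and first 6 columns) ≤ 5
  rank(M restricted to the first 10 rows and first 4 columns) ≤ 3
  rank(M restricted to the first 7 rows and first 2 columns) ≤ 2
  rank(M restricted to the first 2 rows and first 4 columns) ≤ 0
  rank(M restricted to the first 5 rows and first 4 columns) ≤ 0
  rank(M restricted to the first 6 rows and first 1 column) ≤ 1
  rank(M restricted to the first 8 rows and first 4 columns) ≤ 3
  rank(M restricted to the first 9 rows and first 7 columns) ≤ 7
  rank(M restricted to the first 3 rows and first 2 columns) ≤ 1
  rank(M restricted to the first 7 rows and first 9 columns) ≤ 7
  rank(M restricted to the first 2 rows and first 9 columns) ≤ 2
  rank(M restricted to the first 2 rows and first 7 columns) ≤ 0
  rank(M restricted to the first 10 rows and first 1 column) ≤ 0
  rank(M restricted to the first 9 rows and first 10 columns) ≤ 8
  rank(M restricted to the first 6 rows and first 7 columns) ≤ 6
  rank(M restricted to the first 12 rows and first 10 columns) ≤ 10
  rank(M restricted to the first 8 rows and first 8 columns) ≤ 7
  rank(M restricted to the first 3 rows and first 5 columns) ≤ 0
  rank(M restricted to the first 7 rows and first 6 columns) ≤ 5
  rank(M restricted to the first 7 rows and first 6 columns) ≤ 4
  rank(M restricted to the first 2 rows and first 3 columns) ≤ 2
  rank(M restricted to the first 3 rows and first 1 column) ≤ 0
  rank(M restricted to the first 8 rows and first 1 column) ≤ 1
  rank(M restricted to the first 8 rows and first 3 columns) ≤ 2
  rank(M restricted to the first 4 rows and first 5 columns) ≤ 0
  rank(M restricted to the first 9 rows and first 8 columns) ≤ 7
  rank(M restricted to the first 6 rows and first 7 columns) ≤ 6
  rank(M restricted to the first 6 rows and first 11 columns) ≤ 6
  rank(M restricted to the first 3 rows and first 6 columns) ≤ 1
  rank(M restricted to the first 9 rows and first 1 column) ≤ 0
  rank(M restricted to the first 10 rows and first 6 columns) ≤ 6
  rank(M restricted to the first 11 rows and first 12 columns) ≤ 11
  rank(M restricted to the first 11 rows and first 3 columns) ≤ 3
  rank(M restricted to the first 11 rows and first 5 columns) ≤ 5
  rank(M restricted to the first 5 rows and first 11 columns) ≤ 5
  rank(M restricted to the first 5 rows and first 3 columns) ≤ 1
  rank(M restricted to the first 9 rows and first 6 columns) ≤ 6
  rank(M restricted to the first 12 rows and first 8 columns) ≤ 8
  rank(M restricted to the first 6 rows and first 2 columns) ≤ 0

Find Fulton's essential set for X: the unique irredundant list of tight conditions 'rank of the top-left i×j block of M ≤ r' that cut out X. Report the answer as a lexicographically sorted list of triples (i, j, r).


Computing R[i][j] = min implied NW-rank bound (n=12, 39 conditions):

  0 | 0 | 0 | 0 | 0 | 0 | 0 | 1 | 1 | 1 | 1 | 1
  0 | 0 | 0 | 0 | 0 | 0 | 0 | 1 | 2 | 2 | 2 | 2
  0 | 0 | 0 | 0 | 0 | 1 | 1 | 2 | 3 | 3 | 3 | 3
  0 | 0 | 0 | 0 | 0 | 1 | 2 | 3 | 4 | 4 | 4 | 4
  0 | 0 | 0 | 0 | 1 | 2 | 3 | 4 | 5 | 5 | 5 | 5
  0 | 0 | 1 | 1 | 2 | 3 | 4 | 5 | 6 | 6 | 6 | 6
  0 | 1 | 2 | 2 | 3 | 4 | 5 | 6 | 7 | 7 | 7 | 7
  0 | 1 | 2 | 3 | 4 | 5 | 6 | 7 | 8 | 8 | 8 | 8
  0 | 1 | 2 | 3 | 4 | 5 | 6 | 7 | 8 | 8 | 9 | 9
  0 | 1 | 2 | 3 | 4 | 5 | 6 | 7 | 8 | 9 | 10 | 10
  1 | 2 | 3 | 4 | 5 | 6 | 7 | 8 | 9 | 10 | 11 | 11
  1 | 2 | 3 | 4 | 5 | 6 | 7 | 8 | 9 | 10 | 11 | 12

second differences of R give the permutation w = (8, 9, 6, 7, 5, 3, 2, 4, 11, 10, 1, 12).

6 SE-corners of the 35-cell Rothe diagram give Ess(w):

[(2, 7, 0), (4, 5, 0), (5, 4, 0), (6, 2, 0), (9, 10, 8), (10, 1, 0)]
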